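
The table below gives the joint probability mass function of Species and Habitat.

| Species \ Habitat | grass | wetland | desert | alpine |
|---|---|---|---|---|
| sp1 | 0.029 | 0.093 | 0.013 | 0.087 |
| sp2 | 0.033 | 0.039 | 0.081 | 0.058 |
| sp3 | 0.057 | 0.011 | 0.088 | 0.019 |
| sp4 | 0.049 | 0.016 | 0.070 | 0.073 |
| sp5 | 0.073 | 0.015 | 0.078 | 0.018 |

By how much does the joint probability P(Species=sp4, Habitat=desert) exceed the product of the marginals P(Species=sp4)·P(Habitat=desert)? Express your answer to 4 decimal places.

P(Species=sp4) = 0.049 + 0.016 + 0.070 + 0.073 = 0.208.
P(Habitat=desert) = 0.013 + 0.081 + 0.088 + 0.070 + 0.078 = 0.330.
P(Species=sp4, Habitat=desert) − P(Species=sp4)P(Habitat=desert) = 0.070 − 0.208×0.330 = 0.0014.

0.0014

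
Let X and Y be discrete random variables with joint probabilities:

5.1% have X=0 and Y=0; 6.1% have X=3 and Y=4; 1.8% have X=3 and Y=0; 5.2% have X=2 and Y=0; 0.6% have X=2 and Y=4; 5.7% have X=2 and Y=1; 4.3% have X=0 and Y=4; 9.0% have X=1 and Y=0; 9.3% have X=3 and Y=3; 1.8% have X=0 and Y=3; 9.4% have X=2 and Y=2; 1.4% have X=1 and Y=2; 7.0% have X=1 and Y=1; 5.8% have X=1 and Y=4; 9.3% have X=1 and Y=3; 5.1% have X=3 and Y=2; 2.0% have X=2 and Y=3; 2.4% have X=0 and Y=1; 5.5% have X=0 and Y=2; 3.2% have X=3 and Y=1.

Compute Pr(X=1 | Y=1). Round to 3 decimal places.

0.383

P(Y=1) = 0.024 + 0.070 + 0.057 + 0.032 = 0.183.
P(X=1 | Y=1) = 0.070/0.183 = 0.383.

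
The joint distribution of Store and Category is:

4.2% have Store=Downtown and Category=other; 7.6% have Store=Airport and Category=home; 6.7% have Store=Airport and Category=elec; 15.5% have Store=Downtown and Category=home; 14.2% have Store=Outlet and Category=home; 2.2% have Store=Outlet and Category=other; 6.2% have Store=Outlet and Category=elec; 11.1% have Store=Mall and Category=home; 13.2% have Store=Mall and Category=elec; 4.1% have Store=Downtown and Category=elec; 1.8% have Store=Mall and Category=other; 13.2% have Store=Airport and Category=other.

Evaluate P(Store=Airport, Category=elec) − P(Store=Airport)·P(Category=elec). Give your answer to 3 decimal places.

-0.016

P(Store=Airport) = 0.067 + 0.076 + 0.132 = 0.275.
P(Category=elec) = 0.041 + 0.132 + 0.067 + 0.062 = 0.302.
P(Store=Airport, Category=elec) − P(Store=Airport)P(Category=elec) = 0.067 − 0.275×0.302 = -0.016.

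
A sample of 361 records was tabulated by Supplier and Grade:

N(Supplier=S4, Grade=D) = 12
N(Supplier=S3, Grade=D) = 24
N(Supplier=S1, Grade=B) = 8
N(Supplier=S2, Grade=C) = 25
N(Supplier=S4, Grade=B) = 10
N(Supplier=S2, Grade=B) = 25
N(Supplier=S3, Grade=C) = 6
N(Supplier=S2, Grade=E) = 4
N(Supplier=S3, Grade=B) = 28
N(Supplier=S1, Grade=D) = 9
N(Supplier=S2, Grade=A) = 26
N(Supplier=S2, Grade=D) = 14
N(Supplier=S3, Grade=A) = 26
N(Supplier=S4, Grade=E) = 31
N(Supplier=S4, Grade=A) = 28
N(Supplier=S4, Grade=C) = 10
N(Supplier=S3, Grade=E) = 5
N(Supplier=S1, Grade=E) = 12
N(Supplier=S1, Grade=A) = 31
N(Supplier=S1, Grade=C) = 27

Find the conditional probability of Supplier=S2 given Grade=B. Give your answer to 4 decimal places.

0.3521

Total with Grade=B: 8 + 25 + 28 + 10 = 71.
P(Supplier=S2 | Grade=B) = 25/71 = 0.3521.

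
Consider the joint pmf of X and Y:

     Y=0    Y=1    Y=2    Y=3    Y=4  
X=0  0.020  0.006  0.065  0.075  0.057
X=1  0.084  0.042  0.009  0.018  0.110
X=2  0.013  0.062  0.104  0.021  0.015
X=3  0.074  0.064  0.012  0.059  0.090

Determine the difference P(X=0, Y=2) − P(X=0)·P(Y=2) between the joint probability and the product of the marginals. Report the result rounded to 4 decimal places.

0.0226

P(X=0) = 0.020 + 0.006 + 0.065 + 0.075 + 0.057 = 0.223.
P(Y=2) = 0.065 + 0.009 + 0.104 + 0.012 = 0.190.
P(X=0, Y=2) − P(X=0)P(Y=2) = 0.065 − 0.223×0.190 = 0.0226.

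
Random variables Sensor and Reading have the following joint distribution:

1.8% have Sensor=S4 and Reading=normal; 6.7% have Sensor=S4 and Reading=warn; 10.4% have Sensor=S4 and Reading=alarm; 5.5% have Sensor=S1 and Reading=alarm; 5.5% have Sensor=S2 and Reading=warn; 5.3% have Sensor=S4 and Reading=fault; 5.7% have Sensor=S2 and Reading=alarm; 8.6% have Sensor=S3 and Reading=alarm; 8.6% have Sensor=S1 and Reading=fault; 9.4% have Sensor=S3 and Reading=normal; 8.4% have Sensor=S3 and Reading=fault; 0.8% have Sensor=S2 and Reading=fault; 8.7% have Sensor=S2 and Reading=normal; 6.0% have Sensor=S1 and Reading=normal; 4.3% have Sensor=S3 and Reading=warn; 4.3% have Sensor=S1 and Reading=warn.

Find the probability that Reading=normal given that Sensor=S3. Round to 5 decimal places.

P(Sensor=S3) = 0.094 + 0.043 + 0.086 + 0.084 = 0.307.
P(Reading=normal | Sensor=S3) = 0.094/0.307 = 0.30619.

0.30619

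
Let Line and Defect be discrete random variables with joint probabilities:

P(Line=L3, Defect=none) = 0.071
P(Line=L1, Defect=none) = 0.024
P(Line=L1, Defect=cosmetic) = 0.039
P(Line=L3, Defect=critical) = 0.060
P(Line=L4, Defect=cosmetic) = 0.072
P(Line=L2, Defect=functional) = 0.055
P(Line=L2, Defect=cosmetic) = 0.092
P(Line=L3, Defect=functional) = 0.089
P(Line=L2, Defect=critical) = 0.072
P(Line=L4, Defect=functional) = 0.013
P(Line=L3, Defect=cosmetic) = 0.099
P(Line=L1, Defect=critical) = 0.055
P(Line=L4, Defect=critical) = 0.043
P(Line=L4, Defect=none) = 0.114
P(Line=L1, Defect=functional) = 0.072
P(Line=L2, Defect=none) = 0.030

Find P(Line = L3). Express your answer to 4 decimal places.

0.3190

P(Line=L3) = 0.071 + 0.099 + 0.089 + 0.060 = 0.319.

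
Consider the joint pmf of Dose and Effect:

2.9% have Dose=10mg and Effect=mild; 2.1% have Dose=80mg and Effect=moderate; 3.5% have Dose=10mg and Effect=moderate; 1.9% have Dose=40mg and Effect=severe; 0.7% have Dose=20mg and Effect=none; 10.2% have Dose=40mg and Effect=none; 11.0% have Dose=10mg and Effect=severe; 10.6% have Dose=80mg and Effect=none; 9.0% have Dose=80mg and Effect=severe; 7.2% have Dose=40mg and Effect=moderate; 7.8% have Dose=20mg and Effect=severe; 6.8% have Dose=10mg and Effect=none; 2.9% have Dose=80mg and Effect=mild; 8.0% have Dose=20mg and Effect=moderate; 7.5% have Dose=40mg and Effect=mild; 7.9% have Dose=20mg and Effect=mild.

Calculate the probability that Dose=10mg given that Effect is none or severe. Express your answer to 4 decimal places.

0.3069

P(Effect=none) = 0.068 + 0.007 + 0.102 + 0.106 = 0.283.
P(Effect=severe) = 0.110 + 0.078 + 0.019 + 0.090 = 0.297.
P(Effect ∈ {none, severe}) = 0.283 + 0.297 = 0.580; P(Dose=10mg, Effect ∈ {none, severe}) = 0.068 + 0.110 = 0.178.
P(Dose=10mg | Effect ∈ {none, severe}) = 0.178/0.580 = 0.3069.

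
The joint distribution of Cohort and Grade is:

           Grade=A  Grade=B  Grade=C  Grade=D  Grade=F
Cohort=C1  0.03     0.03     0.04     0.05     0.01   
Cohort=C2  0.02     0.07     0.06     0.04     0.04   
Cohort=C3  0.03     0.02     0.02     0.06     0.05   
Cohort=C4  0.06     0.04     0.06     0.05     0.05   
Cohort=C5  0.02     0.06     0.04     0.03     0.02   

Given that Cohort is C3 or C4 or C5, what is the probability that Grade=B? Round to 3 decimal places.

P(Cohort=C3) = 0.03 + 0.02 + 0.02 + 0.06 + 0.05 = 0.18.
P(Cohort=C4) = 0.06 + 0.04 + 0.06 + 0.05 + 0.05 = 0.26.
P(Cohort=C5) = 0.02 + 0.06 + 0.04 + 0.03 + 0.02 = 0.17.
P(Cohort ∈ {C3, C4, C5}) = 0.18 + 0.26 + 0.17 = 0.61; P(Grade=B, Cohort ∈ {C3, C4, C5}) = 0.02 + 0.04 + 0.06 = 0.12.
P(Grade=B | Cohort ∈ {C3, C4, C5}) = 0.12/0.61 = 0.197.

0.197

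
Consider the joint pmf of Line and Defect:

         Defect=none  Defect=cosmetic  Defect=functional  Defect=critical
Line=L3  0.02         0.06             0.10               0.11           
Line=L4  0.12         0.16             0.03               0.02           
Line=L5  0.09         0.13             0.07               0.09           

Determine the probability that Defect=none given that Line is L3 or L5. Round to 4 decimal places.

P(Line=L3) = 0.02 + 0.06 + 0.10 + 0.11 = 0.29.
P(Line=L5) = 0.09 + 0.13 + 0.07 + 0.09 = 0.38.
P(Line ∈ {L3, L5}) = 0.29 + 0.38 = 0.67; P(Defect=none, Line ∈ {L3, L5}) = 0.02 + 0.09 = 0.11.
P(Defect=none | Line ∈ {L3, L5}) = 0.11/0.67 = 0.1642.

0.1642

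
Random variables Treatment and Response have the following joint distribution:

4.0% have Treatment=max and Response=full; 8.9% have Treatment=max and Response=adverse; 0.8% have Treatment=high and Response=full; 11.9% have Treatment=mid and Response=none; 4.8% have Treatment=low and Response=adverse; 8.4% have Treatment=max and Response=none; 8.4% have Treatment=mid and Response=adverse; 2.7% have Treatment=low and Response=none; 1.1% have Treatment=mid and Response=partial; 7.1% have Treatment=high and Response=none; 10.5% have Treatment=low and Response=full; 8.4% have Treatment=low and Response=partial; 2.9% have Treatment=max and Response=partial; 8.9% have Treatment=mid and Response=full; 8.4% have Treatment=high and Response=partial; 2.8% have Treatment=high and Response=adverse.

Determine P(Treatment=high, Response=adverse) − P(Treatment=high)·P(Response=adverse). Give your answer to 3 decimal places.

P(Treatment=high) = 0.071 + 0.084 + 0.008 + 0.028 = 0.191.
P(Response=adverse) = 0.048 + 0.084 + 0.028 + 0.089 = 0.249.
P(Treatment=high, Response=adverse) − P(Treatment=high)P(Response=adverse) = 0.028 − 0.191×0.249 = -0.020.

-0.020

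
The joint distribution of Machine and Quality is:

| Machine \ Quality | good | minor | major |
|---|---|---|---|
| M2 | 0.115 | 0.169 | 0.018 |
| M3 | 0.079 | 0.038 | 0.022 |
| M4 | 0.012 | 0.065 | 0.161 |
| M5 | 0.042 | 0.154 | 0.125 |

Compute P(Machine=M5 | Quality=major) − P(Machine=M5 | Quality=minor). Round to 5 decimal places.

0.02193

P(Quality=major) = 0.018 + 0.022 + 0.161 + 0.125 = 0.326; P(Machine=M5 | Quality=major) = 0.125/0.326 = 0.383436.
P(Quality=minor) = 0.169 + 0.038 + 0.065 + 0.154 = 0.426; P(Machine=M5 | Quality=minor) = 0.154/0.426 = 0.361502.
Difference = 0.02193.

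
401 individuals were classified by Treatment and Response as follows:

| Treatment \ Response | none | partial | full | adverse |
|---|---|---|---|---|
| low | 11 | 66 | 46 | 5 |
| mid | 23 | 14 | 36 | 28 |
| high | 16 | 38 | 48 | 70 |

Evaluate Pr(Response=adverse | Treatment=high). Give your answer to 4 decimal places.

Total with Treatment=high: 16 + 38 + 48 + 70 = 172.
P(Response=adverse | Treatment=high) = 70/172 = 0.4070.

0.4070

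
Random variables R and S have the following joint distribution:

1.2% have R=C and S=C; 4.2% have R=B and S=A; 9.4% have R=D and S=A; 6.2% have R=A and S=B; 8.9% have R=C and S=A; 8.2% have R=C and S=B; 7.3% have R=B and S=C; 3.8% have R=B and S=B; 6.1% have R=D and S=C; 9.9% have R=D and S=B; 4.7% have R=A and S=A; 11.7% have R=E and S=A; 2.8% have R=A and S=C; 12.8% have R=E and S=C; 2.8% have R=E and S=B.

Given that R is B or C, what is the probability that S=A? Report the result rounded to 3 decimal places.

P(R=B) = 0.042 + 0.038 + 0.073 = 0.153.
P(R=C) = 0.089 + 0.082 + 0.012 = 0.183.
P(R ∈ {B, C}) = 0.153 + 0.183 = 0.336; P(S=A, R ∈ {B, C}) = 0.042 + 0.089 = 0.131.
P(S=A | R ∈ {B, C}) = 0.131/0.336 = 0.390.

0.390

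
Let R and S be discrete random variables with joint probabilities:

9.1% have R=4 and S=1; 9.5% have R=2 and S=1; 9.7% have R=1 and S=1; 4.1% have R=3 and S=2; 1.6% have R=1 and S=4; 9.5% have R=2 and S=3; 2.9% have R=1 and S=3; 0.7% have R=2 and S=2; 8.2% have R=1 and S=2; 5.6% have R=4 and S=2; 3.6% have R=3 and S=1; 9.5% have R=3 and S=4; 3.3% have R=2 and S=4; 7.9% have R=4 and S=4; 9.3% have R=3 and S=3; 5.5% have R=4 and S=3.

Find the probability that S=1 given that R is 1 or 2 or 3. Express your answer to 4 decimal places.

P(R=1) = 0.097 + 0.082 + 0.029 + 0.016 = 0.224.
P(R=2) = 0.095 + 0.007 + 0.095 + 0.033 = 0.230.
P(R=3) = 0.036 + 0.041 + 0.093 + 0.095 = 0.265.
P(R ∈ {1, 2, 3}) = 0.224 + 0.230 + 0.265 = 0.719; P(S=1, R ∈ {1, 2, 3}) = 0.097 + 0.095 + 0.036 = 0.228.
P(S=1 | R ∈ {1, 2, 3}) = 0.228/0.719 = 0.3171.

0.3171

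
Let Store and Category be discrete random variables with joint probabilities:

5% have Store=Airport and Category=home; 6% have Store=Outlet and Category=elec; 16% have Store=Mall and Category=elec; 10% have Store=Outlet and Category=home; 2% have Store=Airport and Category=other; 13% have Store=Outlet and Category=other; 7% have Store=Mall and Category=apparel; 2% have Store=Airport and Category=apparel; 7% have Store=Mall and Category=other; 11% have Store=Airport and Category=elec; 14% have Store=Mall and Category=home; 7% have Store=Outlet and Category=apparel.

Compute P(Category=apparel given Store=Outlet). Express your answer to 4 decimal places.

P(Store=Outlet) = 0.07 + 0.06 + 0.10 + 0.13 = 0.36.
P(Category=apparel | Store=Outlet) = 0.07/0.36 = 0.1944.

0.1944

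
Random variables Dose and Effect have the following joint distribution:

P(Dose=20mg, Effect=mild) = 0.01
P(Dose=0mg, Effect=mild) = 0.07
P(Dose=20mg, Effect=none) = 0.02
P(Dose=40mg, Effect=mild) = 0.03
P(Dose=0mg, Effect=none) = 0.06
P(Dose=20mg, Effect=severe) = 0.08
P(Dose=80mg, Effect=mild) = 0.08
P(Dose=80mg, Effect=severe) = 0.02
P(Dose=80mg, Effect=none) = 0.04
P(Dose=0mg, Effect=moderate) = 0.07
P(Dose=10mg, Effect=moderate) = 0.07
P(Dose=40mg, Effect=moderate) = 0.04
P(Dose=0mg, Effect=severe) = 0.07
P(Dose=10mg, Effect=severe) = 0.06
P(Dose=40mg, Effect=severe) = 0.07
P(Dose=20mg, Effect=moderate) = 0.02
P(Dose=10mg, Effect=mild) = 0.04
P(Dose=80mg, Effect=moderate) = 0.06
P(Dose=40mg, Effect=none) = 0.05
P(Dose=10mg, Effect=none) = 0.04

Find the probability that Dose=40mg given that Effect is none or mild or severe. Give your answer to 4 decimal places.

0.2027

P(Effect=none) = 0.06 + 0.04 + 0.02 + 0.05 + 0.04 = 0.21.
P(Effect=mild) = 0.07 + 0.04 + 0.01 + 0.03 + 0.08 = 0.23.
P(Effect=severe) = 0.07 + 0.06 + 0.08 + 0.07 + 0.02 = 0.30.
P(Effect ∈ {none, mild, severe}) = 0.21 + 0.23 + 0.30 = 0.74; P(Dose=40mg, Effect ∈ {none, mild, severe}) = 0.05 + 0.03 + 0.07 = 0.15.
P(Dose=40mg | Effect ∈ {none, mild, severe}) = 0.15/0.74 = 0.2027.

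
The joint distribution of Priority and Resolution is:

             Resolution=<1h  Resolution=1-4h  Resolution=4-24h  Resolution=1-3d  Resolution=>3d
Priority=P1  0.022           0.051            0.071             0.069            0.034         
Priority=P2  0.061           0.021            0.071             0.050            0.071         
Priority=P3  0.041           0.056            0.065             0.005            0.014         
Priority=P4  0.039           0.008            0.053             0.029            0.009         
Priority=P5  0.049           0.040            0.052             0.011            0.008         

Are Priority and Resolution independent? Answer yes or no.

no

P(Priority=P2) = 0.274 and P(Resolution=>3d) = 0.136, so their product is 0.03726, but P(Priority=P2, Resolution=>3d) = 0.071. Since these differ, Priority and Resolution are not independent.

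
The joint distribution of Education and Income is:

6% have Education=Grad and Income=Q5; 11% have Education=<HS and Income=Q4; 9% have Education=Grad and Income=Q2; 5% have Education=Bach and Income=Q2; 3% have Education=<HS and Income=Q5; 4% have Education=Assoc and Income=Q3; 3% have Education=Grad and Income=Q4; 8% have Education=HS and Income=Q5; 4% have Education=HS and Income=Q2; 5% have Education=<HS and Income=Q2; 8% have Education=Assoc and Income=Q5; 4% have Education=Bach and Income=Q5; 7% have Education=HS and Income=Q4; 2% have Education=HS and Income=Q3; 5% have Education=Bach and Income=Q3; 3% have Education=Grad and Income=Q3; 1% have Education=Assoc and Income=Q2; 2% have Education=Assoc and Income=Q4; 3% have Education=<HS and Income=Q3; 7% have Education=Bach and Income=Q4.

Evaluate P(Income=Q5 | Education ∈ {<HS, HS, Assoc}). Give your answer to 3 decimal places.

0.328

P(Education=<HS) = 0.05 + 0.03 + 0.11 + 0.03 = 0.22.
P(Education=HS) = 0.04 + 0.02 + 0.07 + 0.08 = 0.21.
P(Education=Assoc) = 0.01 + 0.04 + 0.02 + 0.08 = 0.15.
P(Education ∈ {<HS, HS, Assoc}) = 0.22 + 0.21 + 0.15 = 0.58; P(Income=Q5, Education ∈ {<HS, HS, Assoc}) = 0.03 + 0.08 + 0.08 = 0.19.
P(Income=Q5 | Education ∈ {<HS, HS, Assoc}) = 0.19/0.58 = 0.328.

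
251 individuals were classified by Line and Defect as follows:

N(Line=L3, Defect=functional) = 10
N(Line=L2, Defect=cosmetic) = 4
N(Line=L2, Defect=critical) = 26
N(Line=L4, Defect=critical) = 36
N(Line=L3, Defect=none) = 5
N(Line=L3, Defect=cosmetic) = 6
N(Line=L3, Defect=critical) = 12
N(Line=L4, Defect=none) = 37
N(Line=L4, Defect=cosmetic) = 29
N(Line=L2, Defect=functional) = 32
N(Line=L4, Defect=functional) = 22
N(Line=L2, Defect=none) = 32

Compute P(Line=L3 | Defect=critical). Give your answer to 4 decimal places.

Total with Defect=critical: 26 + 12 + 36 = 74.
P(Line=L3 | Defect=critical) = 12/74 = 0.1622.

0.1622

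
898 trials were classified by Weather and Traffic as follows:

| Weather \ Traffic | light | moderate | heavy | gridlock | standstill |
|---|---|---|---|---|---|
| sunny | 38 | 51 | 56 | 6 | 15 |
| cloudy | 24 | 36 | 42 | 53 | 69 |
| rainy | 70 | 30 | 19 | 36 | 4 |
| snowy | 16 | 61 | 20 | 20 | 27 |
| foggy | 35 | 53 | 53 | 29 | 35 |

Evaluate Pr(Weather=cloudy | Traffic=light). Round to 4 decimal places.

0.1311

Total with Traffic=light: 38 + 24 + 70 + 16 + 35 = 183.
P(Weather=cloudy | Traffic=light) = 24/183 = 0.1311.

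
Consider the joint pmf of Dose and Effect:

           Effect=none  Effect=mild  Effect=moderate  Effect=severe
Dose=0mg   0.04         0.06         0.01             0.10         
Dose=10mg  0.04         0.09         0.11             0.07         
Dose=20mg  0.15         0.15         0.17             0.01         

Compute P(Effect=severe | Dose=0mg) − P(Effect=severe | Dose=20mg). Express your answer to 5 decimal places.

P(Dose=0mg) = 0.04 + 0.06 + 0.01 + 0.10 = 0.21; P(Effect=severe | Dose=0mg) = 0.10/0.21 = 0.476190.
P(Dose=20mg) = 0.15 + 0.15 + 0.17 + 0.01 = 0.48; P(Effect=severe | Dose=20mg) = 0.01/0.48 = 0.020833.
Difference = 0.45536.

0.45536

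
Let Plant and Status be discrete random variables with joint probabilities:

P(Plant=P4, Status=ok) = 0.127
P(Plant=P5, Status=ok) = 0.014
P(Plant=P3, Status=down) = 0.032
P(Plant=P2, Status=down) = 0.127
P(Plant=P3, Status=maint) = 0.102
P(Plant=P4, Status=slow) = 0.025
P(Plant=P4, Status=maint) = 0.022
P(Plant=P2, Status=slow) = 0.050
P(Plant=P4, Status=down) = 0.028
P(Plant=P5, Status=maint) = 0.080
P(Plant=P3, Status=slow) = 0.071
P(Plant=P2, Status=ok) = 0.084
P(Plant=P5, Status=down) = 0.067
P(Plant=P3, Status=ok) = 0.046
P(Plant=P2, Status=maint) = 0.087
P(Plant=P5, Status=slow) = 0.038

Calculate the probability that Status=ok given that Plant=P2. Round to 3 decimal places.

0.241

P(Plant=P2) = 0.084 + 0.050 + 0.127 + 0.087 = 0.348.
P(Status=ok | Plant=P2) = 0.084/0.348 = 0.241.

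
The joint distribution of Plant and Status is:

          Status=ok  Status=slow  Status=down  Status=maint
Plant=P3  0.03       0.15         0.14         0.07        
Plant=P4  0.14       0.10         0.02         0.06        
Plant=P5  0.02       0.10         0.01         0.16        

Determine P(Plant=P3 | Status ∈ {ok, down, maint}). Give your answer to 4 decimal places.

P(Status=ok) = 0.03 + 0.14 + 0.02 = 0.19.
P(Status=down) = 0.14 + 0.02 + 0.01 = 0.17.
P(Status=maint) = 0.07 + 0.06 + 0.16 = 0.29.
P(Status ∈ {ok, down, maint}) = 0.19 + 0.17 + 0.29 = 0.65; P(Plant=P3, Status ∈ {ok, down, maint}) = 0.03 + 0.14 + 0.07 = 0.24.
P(Plant=P3 | Status ∈ {ok, down, maint}) = 0.24/0.65 = 0.3692.

0.3692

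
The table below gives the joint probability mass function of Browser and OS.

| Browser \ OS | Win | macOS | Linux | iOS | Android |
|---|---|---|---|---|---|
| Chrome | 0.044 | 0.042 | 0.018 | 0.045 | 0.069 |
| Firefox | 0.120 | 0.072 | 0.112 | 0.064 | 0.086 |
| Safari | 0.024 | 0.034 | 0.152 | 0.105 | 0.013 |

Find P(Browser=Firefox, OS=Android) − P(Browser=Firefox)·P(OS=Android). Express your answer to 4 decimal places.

0.0097

P(Browser=Firefox) = 0.120 + 0.072 + 0.112 + 0.064 + 0.086 = 0.454.
P(OS=Android) = 0.069 + 0.086 + 0.013 = 0.168.
P(Browser=Firefox, OS=Android) − P(Browser=Firefox)P(OS=Android) = 0.086 − 0.454×0.168 = 0.0097.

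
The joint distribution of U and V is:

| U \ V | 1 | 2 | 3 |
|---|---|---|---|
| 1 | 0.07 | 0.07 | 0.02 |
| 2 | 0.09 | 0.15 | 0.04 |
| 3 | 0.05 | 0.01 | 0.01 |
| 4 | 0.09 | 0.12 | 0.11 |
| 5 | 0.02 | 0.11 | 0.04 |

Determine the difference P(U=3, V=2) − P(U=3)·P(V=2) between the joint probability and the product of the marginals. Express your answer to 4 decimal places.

P(U=3) = 0.05 + 0.01 + 0.01 = 0.07.
P(V=2) = 0.07 + 0.15 + 0.01 + 0.12 + 0.11 = 0.46.
P(U=3, V=2) − P(U=3)P(V=2) = 0.01 − 0.07×0.46 = -0.0222.

-0.0222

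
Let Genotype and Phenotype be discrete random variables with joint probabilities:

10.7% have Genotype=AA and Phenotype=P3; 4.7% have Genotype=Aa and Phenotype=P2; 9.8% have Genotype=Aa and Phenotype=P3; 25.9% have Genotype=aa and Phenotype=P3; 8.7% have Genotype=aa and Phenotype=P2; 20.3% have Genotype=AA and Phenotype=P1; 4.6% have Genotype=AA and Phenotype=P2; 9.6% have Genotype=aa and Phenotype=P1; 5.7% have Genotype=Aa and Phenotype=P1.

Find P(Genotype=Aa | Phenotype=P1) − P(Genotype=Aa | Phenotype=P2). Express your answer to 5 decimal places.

-0.10100

P(Phenotype=P1) = 0.203 + 0.057 + 0.096 = 0.356; P(Genotype=Aa | Phenotype=P1) = 0.057/0.356 = 0.160112.
P(Phenotype=P2) = 0.046 + 0.047 + 0.087 = 0.180; P(Genotype=Aa | Phenotype=P2) = 0.047/0.180 = 0.261111.
Difference = -0.10100.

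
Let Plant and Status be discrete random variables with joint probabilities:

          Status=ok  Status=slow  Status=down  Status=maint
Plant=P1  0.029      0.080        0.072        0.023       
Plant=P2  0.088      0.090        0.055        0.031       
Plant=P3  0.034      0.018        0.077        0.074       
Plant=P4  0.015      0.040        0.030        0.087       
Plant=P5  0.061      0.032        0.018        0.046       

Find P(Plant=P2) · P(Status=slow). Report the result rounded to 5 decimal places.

0.06864

P(Plant=P2) = 0.088 + 0.090 + 0.055 + 0.031 = 0.264.
P(Status=slow) = 0.080 + 0.090 + 0.018 + 0.040 + 0.032 = 0.260.
Product: 0.264 × 0.260 = 0.06864.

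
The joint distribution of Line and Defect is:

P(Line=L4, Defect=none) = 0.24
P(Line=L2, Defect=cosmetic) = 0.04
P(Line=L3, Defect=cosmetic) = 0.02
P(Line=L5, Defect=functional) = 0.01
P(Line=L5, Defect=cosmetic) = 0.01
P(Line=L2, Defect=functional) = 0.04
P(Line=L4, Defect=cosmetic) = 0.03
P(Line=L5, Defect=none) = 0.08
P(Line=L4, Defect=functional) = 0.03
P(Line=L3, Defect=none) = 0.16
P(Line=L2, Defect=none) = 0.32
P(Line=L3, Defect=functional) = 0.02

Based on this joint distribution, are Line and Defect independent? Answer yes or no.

yes

Every cell satisfies P(Line,Defect) = P(Line)·P(Defect). For instance P(Line=L4) = 0.30, P(Defect=functional) = 0.10, and 0.30×0.10 = 0.03 matches the joint entry. So Line and Defect are independent.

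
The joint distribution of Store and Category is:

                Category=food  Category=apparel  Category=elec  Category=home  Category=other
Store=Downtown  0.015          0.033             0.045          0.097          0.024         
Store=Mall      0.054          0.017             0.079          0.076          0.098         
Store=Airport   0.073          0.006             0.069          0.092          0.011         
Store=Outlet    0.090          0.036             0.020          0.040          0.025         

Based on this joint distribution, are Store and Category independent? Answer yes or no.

P(Store=Mall) = 0.324 and P(Category=other) = 0.158, so their product is 0.05119, but P(Store=Mall, Category=other) = 0.098. Since these differ, Store and Category are not independent.

no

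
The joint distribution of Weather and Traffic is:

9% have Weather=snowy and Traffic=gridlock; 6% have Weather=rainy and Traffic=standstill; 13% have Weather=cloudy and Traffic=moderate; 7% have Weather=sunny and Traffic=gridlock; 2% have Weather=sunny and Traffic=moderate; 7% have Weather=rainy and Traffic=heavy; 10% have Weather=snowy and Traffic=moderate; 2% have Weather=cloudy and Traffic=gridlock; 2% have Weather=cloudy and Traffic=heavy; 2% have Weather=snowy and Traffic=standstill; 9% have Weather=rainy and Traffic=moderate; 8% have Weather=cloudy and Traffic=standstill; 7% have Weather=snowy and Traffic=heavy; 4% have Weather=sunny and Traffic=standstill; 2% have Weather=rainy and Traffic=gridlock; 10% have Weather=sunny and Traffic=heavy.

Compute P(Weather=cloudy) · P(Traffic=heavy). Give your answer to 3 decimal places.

0.065

P(Weather=cloudy) = 0.13 + 0.02 + 0.02 + 0.08 = 0.25.
P(Traffic=heavy) = 0.10 + 0.02 + 0.07 + 0.07 = 0.26.
Product: 0.25 × 0.26 = 0.065.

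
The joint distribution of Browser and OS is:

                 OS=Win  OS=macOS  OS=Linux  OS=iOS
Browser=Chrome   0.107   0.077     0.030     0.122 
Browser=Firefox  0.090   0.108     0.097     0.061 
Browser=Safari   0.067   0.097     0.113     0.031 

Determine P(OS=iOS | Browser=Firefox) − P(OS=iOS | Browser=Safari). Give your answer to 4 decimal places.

P(Browser=Firefox) = 0.090 + 0.108 + 0.097 + 0.061 = 0.356; P(OS=iOS | Browser=Firefox) = 0.061/0.356 = 0.17135.
P(Browser=Safari) = 0.067 + 0.097 + 0.113 + 0.031 = 0.308; P(OS=iOS | Browser=Safari) = 0.031/0.308 = 0.10065.
Difference = 0.0707.

0.0707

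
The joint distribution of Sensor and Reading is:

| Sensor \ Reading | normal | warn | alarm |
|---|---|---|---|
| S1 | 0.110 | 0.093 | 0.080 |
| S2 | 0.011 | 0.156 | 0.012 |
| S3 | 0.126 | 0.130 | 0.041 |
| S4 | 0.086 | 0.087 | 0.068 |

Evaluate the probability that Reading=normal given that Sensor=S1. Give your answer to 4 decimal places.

0.3887

P(Sensor=S1) = 0.110 + 0.093 + 0.080 = 0.283.
P(Reading=normal | Sensor=S1) = 0.110/0.283 = 0.3887.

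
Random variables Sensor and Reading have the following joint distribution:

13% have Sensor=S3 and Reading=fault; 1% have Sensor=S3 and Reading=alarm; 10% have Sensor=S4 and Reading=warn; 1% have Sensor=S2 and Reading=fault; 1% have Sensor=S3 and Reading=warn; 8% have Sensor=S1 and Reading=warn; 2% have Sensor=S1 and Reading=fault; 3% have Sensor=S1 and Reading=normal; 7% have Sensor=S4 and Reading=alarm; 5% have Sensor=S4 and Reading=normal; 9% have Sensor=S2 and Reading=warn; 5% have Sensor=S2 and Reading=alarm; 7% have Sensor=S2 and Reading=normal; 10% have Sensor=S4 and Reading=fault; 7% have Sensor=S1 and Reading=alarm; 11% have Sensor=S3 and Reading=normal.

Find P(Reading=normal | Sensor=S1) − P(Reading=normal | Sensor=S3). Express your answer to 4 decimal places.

-0.2731

P(Sensor=S1) = 0.03 + 0.08 + 0.07 + 0.02 = 0.20; P(Reading=normal | Sensor=S1) = 0.03/0.20 = 0.15000.
P(Sensor=S3) = 0.11 + 0.01 + 0.01 + 0.13 = 0.26; P(Reading=normal | Sensor=S3) = 0.11/0.26 = 0.42308.
Difference = -0.2731.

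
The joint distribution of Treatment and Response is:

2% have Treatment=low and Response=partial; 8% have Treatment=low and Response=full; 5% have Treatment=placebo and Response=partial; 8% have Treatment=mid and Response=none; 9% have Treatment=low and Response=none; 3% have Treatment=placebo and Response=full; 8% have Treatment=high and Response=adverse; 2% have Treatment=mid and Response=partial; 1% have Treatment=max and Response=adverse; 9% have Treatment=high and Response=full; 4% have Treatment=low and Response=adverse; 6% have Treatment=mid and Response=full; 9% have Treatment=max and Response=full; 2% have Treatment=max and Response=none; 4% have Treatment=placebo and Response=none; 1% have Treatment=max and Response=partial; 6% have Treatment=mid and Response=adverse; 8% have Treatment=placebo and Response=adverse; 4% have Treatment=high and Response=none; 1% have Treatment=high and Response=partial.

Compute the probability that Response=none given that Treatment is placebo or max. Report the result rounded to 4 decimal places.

0.1818

P(Treatment=placebo) = 0.04 + 0.05 + 0.03 + 0.08 = 0.20.
P(Treatment=max) = 0.02 + 0.01 + 0.09 + 0.01 = 0.13.
P(Treatment ∈ {placebo, max}) = 0.20 + 0.13 = 0.33; P(Response=none, Treatment ∈ {placebo, max}) = 0.04 + 0.02 = 0.06.
P(Response=none | Treatment ∈ {placebo, max}) = 0.06/0.33 = 0.1818.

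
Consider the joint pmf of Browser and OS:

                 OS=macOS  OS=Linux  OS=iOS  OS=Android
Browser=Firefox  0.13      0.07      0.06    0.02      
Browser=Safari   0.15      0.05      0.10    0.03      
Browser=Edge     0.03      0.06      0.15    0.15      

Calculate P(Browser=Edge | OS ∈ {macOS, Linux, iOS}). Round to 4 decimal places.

P(OS=macOS) = 0.13 + 0.15 + 0.03 = 0.31.
P(OS=Linux) = 0.07 + 0.05 + 0.06 = 0.18.
P(OS=iOS) = 0.06 + 0.10 + 0.15 = 0.31.
P(OS ∈ {macOS, Linux, iOS}) = 0.31 + 0.18 + 0.31 = 0.80; P(Browser=Edge, OS ∈ {macOS, Linux, iOS}) = 0.03 + 0.06 + 0.15 = 0.24.
P(Browser=Edge | OS ∈ {macOS, Linux, iOS}) = 0.24/0.80 = 0.3000.

0.3000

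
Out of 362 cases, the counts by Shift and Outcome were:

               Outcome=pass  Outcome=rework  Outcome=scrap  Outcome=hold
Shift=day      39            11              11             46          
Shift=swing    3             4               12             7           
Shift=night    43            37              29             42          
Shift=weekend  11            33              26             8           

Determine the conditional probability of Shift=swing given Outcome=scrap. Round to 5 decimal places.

Total with Outcome=scrap: 11 + 12 + 29 + 26 = 78.
P(Shift=swing | Outcome=scrap) = 12/78 = 0.15385.

0.15385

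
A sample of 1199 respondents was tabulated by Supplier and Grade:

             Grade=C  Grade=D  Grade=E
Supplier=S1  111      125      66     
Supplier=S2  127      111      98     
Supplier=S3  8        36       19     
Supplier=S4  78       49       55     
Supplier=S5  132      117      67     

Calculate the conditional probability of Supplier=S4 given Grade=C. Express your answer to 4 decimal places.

0.1711

Total with Grade=C: 111 + 127 + 8 + 78 + 132 = 456.
P(Supplier=S4 | Grade=C) = 78/456 = 0.1711.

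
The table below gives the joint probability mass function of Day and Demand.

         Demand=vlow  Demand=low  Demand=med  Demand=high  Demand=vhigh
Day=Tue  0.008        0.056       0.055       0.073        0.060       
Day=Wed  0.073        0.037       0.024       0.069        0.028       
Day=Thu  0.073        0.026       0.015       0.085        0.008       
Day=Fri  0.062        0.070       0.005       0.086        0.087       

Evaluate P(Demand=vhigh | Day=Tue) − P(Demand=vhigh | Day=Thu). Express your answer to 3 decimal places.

P(Day=Tue) = 0.008 + 0.056 + 0.055 + 0.073 + 0.060 = 0.252; P(Demand=vhigh | Day=Tue) = 0.060/0.252 = 0.2381.
P(Day=Thu) = 0.073 + 0.026 + 0.015 + 0.085 + 0.008 = 0.207; P(Demand=vhigh | Day=Thu) = 0.008/0.207 = 0.0386.
Difference = 0.199.

0.199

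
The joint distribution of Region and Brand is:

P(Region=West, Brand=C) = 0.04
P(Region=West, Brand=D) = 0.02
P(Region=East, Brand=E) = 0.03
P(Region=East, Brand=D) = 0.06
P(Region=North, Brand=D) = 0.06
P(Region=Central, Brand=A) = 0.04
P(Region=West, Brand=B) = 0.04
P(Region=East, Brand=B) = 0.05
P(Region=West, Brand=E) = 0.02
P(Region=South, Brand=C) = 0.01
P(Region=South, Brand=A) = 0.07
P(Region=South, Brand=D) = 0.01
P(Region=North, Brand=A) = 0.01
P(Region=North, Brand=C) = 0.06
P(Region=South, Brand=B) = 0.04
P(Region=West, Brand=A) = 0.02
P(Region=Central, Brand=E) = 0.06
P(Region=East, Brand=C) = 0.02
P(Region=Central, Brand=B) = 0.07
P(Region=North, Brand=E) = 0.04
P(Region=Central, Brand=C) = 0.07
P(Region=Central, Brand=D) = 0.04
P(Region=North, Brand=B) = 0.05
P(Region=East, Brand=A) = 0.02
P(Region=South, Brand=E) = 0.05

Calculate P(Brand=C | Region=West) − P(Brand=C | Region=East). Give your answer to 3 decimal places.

0.175

P(Region=West) = 0.02 + 0.04 + 0.04 + 0.02 + 0.02 = 0.14; P(Brand=C | Region=West) = 0.04/0.14 = 0.2857.
P(Region=East) = 0.02 + 0.05 + 0.02 + 0.06 + 0.03 = 0.18; P(Brand=C | Region=East) = 0.02/0.18 = 0.1111.
Difference = 0.175.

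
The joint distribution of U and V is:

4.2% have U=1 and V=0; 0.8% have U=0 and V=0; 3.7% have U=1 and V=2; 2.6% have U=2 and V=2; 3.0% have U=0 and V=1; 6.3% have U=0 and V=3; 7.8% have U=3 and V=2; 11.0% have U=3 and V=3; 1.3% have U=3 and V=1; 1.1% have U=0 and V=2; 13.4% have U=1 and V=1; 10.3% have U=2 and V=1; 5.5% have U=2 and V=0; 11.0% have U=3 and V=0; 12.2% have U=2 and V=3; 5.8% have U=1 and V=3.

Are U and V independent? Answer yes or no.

no

P(U=3) = 0.311 and P(V=1) = 0.280, so their product is 0.08708, but P(U=3, V=1) = 0.013. Since these differ, U and V are not independent.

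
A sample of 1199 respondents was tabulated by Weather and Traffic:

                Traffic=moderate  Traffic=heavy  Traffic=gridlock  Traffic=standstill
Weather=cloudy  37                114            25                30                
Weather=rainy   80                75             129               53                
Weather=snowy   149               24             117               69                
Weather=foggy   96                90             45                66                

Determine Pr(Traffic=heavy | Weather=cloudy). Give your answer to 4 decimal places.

0.5534

Total with Weather=cloudy: 37 + 114 + 25 + 30 = 206.
P(Traffic=heavy | Weather=cloudy) = 114/206 = 0.5534.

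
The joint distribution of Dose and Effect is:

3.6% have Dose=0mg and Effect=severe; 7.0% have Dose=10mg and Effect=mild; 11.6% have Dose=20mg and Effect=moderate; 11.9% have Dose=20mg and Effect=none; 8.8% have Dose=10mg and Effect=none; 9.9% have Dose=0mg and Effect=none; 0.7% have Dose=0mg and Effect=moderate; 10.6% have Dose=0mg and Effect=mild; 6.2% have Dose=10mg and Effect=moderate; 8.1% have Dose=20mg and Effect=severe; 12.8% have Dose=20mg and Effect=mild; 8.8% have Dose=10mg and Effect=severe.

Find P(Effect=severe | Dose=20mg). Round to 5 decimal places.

0.18243

P(Dose=20mg) = 0.119 + 0.128 + 0.116 + 0.081 = 0.444.
P(Effect=severe | Dose=20mg) = 0.081/0.444 = 0.18243.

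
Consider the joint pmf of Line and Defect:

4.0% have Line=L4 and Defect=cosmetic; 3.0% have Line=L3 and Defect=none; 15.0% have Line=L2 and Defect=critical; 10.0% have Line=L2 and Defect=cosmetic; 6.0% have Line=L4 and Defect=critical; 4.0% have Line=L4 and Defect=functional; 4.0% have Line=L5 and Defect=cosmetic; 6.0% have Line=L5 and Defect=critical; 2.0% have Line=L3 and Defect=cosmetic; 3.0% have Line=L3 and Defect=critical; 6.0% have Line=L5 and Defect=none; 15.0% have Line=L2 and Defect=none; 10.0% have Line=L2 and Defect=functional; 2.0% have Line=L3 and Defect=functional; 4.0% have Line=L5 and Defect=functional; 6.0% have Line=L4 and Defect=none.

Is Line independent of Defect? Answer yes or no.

Every cell satisfies P(Line,Defect) = P(Line)·P(Defect). For instance P(Line=L4) = 0.200, P(Defect=functional) = 0.200, and 0.200×0.200 = 0.040 matches the joint entry. So Line and Defect are independent.

yes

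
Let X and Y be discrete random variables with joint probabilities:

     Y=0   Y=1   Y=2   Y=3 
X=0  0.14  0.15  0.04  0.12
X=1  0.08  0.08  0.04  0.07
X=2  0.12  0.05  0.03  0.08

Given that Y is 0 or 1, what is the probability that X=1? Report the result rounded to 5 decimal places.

P(Y=0) = 0.14 + 0.08 + 0.12 = 0.34.
P(Y=1) = 0.15 + 0.08 + 0.05 = 0.28.
P(Y ∈ {0, 1}) = 0.34 + 0.28 = 0.62; P(X=1, Y ∈ {0, 1}) = 0.08 + 0.08 = 0.16.
P(X=1 | Y ∈ {0, 1}) = 0.16/0.62 = 0.25806.

0.25806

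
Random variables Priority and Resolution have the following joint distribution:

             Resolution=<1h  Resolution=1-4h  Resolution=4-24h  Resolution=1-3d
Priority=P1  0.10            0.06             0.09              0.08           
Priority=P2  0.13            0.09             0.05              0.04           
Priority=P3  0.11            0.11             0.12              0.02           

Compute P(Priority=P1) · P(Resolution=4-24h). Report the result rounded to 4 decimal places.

0.0858

P(Priority=P1) = 0.10 + 0.06 + 0.09 + 0.08 = 0.33.
P(Resolution=4-24h) = 0.09 + 0.05 + 0.12 = 0.26.
Product: 0.33 × 0.26 = 0.0858.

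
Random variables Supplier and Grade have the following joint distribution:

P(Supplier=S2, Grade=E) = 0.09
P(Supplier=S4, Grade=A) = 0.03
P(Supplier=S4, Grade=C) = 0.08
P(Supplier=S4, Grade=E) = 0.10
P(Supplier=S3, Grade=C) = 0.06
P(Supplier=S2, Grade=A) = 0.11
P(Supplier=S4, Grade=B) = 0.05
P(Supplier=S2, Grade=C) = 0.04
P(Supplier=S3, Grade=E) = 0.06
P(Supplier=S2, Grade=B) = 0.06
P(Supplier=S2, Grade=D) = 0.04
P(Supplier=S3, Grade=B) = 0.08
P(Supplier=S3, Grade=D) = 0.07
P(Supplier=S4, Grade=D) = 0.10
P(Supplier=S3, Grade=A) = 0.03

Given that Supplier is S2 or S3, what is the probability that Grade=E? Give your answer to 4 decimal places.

P(Supplier=S2) = 0.11 + 0.06 + 0.04 + 0.04 + 0.09 = 0.34.
P(Supplier=S3) = 0.03 + 0.08 + 0.06 + 0.07 + 0.06 = 0.30.
P(Supplier ∈ {S2, S3}) = 0.34 + 0.30 = 0.64; P(Grade=E, Supplier ∈ {S2, S3}) = 0.09 + 0.06 = 0.15.
P(Grade=E | Supplier ∈ {S2, S3}) = 0.15/0.64 = 0.2344.

0.2344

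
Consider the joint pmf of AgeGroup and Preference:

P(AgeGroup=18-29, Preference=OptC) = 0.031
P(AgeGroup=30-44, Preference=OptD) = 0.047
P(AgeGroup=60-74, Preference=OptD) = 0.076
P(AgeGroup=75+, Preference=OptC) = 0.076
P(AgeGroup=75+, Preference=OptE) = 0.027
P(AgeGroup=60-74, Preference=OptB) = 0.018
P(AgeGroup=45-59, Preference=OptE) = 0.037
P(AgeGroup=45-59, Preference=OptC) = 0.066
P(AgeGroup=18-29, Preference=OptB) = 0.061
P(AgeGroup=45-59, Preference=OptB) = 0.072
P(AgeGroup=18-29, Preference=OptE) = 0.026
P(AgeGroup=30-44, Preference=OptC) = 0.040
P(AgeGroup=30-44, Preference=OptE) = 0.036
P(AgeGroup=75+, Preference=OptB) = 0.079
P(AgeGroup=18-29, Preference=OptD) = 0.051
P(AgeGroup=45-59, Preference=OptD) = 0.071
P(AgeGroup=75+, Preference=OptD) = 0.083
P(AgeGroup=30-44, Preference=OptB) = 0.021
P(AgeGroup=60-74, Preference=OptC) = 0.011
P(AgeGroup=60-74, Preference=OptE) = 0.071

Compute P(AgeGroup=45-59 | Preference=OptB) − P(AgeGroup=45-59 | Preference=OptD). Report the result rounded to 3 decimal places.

0.070

P(Preference=OptB) = 0.061 + 0.021 + 0.072 + 0.018 + 0.079 = 0.251; P(AgeGroup=45-59 | Preference=OptB) = 0.072/0.251 = 0.2869.
P(Preference=OptD) = 0.051 + 0.047 + 0.071 + 0.076 + 0.083 = 0.328; P(AgeGroup=45-59 | Preference=OptD) = 0.071/0.328 = 0.2165.
Difference = 0.070.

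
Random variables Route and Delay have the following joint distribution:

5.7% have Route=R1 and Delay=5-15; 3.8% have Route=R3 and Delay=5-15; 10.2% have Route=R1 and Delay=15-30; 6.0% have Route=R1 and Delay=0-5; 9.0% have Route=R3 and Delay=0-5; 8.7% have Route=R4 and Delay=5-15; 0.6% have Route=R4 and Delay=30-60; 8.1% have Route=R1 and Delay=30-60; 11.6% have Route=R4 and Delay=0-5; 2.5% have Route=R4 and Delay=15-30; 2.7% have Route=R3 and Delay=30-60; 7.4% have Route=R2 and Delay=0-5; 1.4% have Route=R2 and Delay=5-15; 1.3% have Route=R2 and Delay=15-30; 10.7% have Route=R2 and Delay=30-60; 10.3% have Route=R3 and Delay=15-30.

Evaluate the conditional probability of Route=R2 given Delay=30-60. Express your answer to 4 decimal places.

0.4842

P(Delay=30-60) = 0.081 + 0.107 + 0.027 + 0.006 = 0.221.
P(Route=R2 | Delay=30-60) = 0.107/0.221 = 0.4842.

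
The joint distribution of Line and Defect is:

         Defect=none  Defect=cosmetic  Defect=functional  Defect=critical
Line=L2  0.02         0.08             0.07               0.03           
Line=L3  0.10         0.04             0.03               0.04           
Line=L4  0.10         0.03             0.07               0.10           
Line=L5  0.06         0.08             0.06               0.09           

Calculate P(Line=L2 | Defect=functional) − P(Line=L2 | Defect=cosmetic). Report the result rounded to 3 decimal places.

P(Defect=functional) = 0.07 + 0.03 + 0.07 + 0.06 = 0.23; P(Line=L2 | Defect=functional) = 0.07/0.23 = 0.3043.
P(Defect=cosmetic) = 0.08 + 0.04 + 0.03 + 0.08 = 0.23; P(Line=L2 | Defect=cosmetic) = 0.08/0.23 = 0.3478.
Difference = -0.043.

-0.043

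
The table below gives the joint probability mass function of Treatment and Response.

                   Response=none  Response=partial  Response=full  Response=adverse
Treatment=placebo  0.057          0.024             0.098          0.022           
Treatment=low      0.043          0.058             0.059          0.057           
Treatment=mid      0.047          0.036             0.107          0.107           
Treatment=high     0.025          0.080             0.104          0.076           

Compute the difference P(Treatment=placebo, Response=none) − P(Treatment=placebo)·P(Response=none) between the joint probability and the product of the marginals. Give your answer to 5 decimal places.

P(Treatment=placebo) = 0.057 + 0.024 + 0.098 + 0.022 = 0.201.
P(Response=none) = 0.057 + 0.043 + 0.047 + 0.025 = 0.172.
P(Treatment=placebo, Response=none) − P(Treatment=placebo)P(Response=none) = 0.057 − 0.201×0.172 = 0.02243.

0.02243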